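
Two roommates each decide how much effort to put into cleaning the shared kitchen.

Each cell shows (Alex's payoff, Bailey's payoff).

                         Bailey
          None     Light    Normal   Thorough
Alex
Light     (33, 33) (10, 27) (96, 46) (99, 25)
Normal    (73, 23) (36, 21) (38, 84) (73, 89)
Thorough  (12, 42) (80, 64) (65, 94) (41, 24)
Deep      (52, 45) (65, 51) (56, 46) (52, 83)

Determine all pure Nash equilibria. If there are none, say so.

(Light, Normal)

Alex against None: payoffs 33, 73, 12, 52 → best response Normal.
Alex against Light: payoffs 10, 36, 80, 65 → best response Thorough.
Alex against Normal: payoffs 96, 38, 65, 56 → best response Light.
Alex against Thorough: payoffs 99, 73, 41, 52 → best response Light.
Bailey against Light: payoffs 33, 27, 46, 25 → best response Normal.
Bailey against Normal: payoffs 23, 21, 84, 89 → best response Thorough.
Bailey against Thorough: payoffs 42, 64, 94, 24 → best response Normal.
Bailey against Deep: payoffs 45, 51, 46, 83 → best response Thorough.
Mutual best responses: (Light, Normal).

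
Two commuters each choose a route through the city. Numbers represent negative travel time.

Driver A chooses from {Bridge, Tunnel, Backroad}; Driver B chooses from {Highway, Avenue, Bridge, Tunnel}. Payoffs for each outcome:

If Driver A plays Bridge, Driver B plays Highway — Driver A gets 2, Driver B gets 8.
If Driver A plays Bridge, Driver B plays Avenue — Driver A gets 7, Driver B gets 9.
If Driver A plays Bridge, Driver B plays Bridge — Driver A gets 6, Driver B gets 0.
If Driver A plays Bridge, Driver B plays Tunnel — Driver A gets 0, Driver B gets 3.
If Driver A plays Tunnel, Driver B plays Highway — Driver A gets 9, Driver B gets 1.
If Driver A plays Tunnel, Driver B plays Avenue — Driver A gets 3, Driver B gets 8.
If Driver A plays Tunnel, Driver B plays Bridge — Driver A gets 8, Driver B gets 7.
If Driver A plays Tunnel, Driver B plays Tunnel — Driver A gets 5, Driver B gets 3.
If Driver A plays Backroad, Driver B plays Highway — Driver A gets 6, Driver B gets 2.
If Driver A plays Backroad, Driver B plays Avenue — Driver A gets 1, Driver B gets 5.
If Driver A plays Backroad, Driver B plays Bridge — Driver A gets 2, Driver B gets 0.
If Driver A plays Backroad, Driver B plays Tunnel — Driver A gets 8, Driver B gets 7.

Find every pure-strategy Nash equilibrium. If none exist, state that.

The pure Nash equilibria are (Bridge, Avenue) and (Backroad, Tunnel).

Driver A against Highway: payoffs 2, 9, 6 → best response Tunnel.
Driver A against Avenue: payoffs 7, 3, 1 → best response Bridge.
Driver A against Bridge: payoffs 6, 8, 2 → best response Tunnel.
Driver A against Tunnel: payoffs 0, 5, 8 → best response Backroad.
Driver B against Bridge: payoffs 8, 9, 0, 3 → best response Avenue.
Driver B against Tunnel: payoffs 1, 8, 7, 3 → best response Avenue.
Driver B against Backroad: payoffs 2, 5, 0, 7 → best response Tunnel.
Mutual best responses: (Bridge, Avenue); (Backroad, Tunnel).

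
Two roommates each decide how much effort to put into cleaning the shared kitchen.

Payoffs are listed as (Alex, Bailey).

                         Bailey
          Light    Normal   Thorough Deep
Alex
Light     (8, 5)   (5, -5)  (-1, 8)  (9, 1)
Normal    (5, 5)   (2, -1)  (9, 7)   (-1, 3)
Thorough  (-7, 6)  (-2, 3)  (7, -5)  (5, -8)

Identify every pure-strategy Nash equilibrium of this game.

Pure NE: (Normal, Thorough)

For each strategy profile, look for a profitable unilateral deviation.
(Light, Light): Bailey can switch to Thorough (5 → 8). Not NE.
(Light, Normal): Bailey can switch to Light (-5 → 5). Not NE.
(Light, Thorough): Alex can switch to Normal (-1 → 9). Not NE.
(Light, Deep): Bailey can switch to Light (1 → 5). Not NE.
(Normal, Light): Alex can switch to Light (5 → 8). Not NE.
(Normal, Normal): Alex can switch to Light (2 → 5). Not NE.
(Normal, Thorough): Alex gets 9, best alternative 7; Bailey gets 7, best alternative 5. No profitable deviation — NE.
(Normal, Deep): Alex can switch to Light (-1 → 9). Not NE.
(Thorough, Light): Alex can switch to Light (-7 → 8). Not NE.
(Thorough, Normal): Alex can switch to Light (-2 → 5). Not NE.
(Thorough, Thorough): Alex can switch to Normal (7 → 9). Not NE.
(Thorough, Deep): Alex can switch to Light (5 → 9). Not NE.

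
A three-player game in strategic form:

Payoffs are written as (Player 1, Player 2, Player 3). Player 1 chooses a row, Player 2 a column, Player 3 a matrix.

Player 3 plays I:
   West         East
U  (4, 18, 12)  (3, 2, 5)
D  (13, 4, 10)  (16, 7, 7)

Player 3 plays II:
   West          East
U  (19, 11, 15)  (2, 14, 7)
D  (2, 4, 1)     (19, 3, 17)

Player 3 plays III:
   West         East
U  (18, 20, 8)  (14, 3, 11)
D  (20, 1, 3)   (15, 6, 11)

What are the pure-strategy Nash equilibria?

Player 1 against (West, I): payoffs 4, 13 → best response D.
Player 1 against (West, II): payoffs 19, 2 → best response U.
Player 1 against (West, III): payoffs 18, 20 → best response D.
Player 1 against (East, I): payoffs 3, 16 → best response D.
Player 1 against (East, II): payoffs 2, 19 → best response D.
Player 1 against (East, III): payoffs 14, 15 → best response D.
Player 2 against (U, I): payoffs 18, 2 → best response West.
Player 2 against (U, II): payoffs 11, 14 → best response East.
Player 2 against (U, III): payoffs 20, 3 → best response West.
Player 2 against (D, I): payoffs 4, 7 → best response East.
Player 2 against (D, II): payoffs 4, 3 → best response West.
Player 2 against (D, III): payoffs 1, 6 → best response East.
Player 3 against (U, West): payoffs 12, 15, 8 → best response II.
Player 3 against (U, East): payoffs 5, 7, 11 → best response III.
Player 3 against (D, West): payoffs 10, 1, 3 → best response I.
Player 3 against (D, East): payoffs 7, 17, 11 → best response II.
No profile is a mutual best response for all players.

No pure-strategy Nash equilibrium.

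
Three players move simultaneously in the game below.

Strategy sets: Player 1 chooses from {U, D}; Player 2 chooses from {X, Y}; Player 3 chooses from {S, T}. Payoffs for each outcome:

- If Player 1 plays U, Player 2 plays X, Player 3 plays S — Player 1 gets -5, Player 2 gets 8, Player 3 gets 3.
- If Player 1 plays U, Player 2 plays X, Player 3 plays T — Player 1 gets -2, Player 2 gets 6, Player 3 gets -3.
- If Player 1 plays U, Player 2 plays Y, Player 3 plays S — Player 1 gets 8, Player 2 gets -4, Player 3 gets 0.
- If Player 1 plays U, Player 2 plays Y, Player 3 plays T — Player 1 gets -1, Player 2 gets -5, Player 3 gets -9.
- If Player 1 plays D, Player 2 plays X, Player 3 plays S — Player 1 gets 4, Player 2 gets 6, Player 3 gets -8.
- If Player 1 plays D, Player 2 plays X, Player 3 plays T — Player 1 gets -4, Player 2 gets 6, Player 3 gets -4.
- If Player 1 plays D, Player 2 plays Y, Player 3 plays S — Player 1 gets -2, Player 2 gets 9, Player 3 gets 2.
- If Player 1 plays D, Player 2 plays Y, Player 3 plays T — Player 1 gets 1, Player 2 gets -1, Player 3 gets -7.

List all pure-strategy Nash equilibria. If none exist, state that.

Player 1 against (X, S): payoffs -5, 4 → best response D.
Player 1 against (X, T): payoffs -2, -4 → best response U.
Player 1 against (Y, S): payoffs 8, -2 → best response U.
Player 1 against (Y, T): payoffs -1, 1 → best response D.
Player 2 against (U, S): payoffs 8, -4 → best response X.
Player 2 against (U, T): payoffs 6, -5 → best response X.
Player 2 against (D, S): payoffs 6, 9 → best response Y.
Player 2 against (D, T): payoffs 6, -1 → best response X.
Player 3 against (U, X): payoffs 3, -3 → best response S.
Player 3 against (U, Y): payoffs 0, -9 → best response S.
Player 3 against (D, X): payoffs -8, -4 → best response T.
Player 3 against (D, Y): payoffs 2, -7 → best response S.
No profile is a mutual best response for all players.

This game has no pure Nash equilibrium.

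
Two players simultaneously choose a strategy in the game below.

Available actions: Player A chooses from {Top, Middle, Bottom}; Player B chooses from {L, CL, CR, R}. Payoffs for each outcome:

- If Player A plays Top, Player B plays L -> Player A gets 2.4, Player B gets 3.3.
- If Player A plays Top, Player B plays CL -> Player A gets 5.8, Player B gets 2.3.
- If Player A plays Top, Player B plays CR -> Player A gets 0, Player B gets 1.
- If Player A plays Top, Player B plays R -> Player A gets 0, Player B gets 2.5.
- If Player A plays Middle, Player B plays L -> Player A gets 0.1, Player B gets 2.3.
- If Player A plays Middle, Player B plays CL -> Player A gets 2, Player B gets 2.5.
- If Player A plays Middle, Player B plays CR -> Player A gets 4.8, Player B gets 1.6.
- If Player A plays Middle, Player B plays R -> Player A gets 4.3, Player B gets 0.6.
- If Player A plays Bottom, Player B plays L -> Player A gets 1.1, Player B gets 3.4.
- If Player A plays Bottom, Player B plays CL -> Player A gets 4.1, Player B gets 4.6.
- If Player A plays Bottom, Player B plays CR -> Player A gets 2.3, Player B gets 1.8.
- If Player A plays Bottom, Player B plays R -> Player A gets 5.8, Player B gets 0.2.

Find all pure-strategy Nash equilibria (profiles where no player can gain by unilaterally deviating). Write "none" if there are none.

(Top, L): Player A gets 2.4, best alternative 1.1; Player B gets 3.3, best alternative 2.5. No profitable deviation — NE.
(Top, CL): Player B can switch to L (2.3 → 3.3). Not NE.
(Top, CR): Player A can switch to Middle (0 → 4.8). Not NE.
(Top, R): Player A can switch to Middle (0 → 4.3). Not NE.
(Middle, L): Player A can switch to Top (0.1 → 2.4). Not NE.
(Middle, CL): Player A can switch to Top (2 → 5.8). Not NE.
(Middle, CR): Player B can switch to L (1.6 → 2.3). Not NE.
(The remaining 5 profiles each have a profitable deviation by the same check.)

(Top, L)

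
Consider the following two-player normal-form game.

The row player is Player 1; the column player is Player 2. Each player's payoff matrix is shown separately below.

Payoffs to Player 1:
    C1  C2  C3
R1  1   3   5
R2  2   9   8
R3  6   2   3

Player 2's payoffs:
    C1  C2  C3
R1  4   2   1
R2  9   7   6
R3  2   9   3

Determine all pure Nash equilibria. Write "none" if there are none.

No pure-strategy Nash equilibrium.

(R1, C1): Player 1 can switch to R2 (1 → 2). Not NE.
(R1, C2): Player 1 can switch to R2 (3 → 9). Not NE.
(R1, C3): Player 1 can switch to R2 (5 → 8). Not NE.
(R2, C1): Player 1 can switch to R3 (2 → 6). Not NE.
(R2, C2): Player 2 can switch to C1 (7 → 9). Not NE.
(R2, C3): Player 2 can switch to C1 (6 → 9). Not NE.
(The remaining 3 profiles each have a profitable deviation by the same check.)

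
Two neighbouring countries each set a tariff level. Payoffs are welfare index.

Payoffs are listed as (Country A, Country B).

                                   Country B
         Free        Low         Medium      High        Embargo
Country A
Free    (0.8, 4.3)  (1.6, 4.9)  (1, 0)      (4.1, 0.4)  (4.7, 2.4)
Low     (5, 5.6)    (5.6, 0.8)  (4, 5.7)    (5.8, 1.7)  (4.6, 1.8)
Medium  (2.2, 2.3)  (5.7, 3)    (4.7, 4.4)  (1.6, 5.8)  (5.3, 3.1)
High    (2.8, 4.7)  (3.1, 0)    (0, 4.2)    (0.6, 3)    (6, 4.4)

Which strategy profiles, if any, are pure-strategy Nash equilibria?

(Free, Free): Country A can switch to Low (0.8 → 5). Not NE.
(Free, Low): Country A can switch to Low (1.6 → 5.6). Not NE.
(Free, Medium): Country A can switch to Low (1 → 4). Not NE.
(Free, High): Country A can switch to Low (4.1 → 5.8). Not NE.
(Free, Embargo): Country A can switch to Medium (4.7 → 5.3). Not NE.
(Low, Free): Country B can switch to Medium (5.6 → 5.7). Not NE.
(The remaining 14 profiles each have a profitable deviation by the same check.)

There is no pure-strategy Nash equilibrium.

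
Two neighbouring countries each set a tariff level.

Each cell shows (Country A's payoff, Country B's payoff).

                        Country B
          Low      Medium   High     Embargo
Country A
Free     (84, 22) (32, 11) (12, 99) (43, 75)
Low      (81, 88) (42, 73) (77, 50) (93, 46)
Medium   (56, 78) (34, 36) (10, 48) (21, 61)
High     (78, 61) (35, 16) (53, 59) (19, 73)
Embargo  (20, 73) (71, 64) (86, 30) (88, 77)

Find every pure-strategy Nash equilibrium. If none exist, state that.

Country A against Low: payoffs 84, 81, 56, 78, 20 → best response Free.
Country A against Medium: payoffs 32, 42, 34, 35, 71 → best response Embargo.
Country A against High: payoffs 12, 77, 10, 53, 86 → best response Embargo.
Country A against Embargo: payoffs 43, 93, 21, 19, 88 → best response Low.
Country B against Free: payoffs 22, 11, 99, 75 → best response High.
Country B against Low: payoffs 88, 73, 50, 46 → best response Low.
Country B against Medium: payoffs 78, 36, 48, 61 → best response Low.
Country B against High: payoffs 61, 16, 59, 73 → best response Embargo.
Country B against Embargo: payoffs 73, 64, 30, 77 → best response Embargo.
No profile is a mutual best response for all players.

none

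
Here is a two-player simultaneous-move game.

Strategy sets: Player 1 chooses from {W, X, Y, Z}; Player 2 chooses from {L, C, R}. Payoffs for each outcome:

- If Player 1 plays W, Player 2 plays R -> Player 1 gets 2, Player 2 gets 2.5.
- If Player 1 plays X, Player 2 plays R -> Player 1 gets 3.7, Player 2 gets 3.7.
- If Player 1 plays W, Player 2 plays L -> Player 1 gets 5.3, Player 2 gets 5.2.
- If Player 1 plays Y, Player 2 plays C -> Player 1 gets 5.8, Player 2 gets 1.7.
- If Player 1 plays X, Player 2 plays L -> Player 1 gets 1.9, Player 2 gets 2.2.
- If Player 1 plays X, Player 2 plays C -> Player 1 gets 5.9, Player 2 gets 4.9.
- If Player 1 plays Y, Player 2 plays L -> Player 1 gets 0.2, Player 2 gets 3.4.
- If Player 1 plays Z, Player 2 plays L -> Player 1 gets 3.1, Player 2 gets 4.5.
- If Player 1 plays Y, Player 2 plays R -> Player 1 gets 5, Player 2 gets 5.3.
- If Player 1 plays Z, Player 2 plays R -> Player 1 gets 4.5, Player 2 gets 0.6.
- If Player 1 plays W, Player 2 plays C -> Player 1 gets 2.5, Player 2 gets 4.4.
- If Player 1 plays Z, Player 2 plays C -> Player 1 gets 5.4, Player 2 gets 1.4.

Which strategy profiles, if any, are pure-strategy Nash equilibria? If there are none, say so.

(W, L), (X, C), (Y, R)

(W, L): Player 1 gets 5.3, best alternative 3.1; Player 2 gets 5.2, best alternative 4.4. No profitable deviation — NE.
(W, C): Player 1 can switch to X (2.5 → 5.9). Not NE.
(W, R): Player 1 can switch to X (2 → 3.7). Not NE.
(X, L): Player 1 can switch to W (1.9 → 5.3). Not NE.
(X, C): Player 1 gets 5.9, best alternative 5.8; Player 2 gets 4.9, best alternative 3.7. No profitable deviation — NE.
(X, R): Player 1 can switch to Y (3.7 → 5). Not NE.
(Y, L): Player 1 can switch to W (0.2 → 5.3). Not NE.
(Y, C): Player 1 can switch to X (5.8 → 5.9). Not NE.
(Y, R): Player 1 gets 5, best alternative 4.5; Player 2 gets 5.3, best alternative 3.4. No profitable deviation — NE.
(Z, L): Player 1 can switch to W (3.1 → 5.3). Not NE.
(Z, C): Player 1 can switch to X (5.4 → 5.9). Not NE.
(Z, R): Player 1 can switch to Y (4.5 → 5). Not NE.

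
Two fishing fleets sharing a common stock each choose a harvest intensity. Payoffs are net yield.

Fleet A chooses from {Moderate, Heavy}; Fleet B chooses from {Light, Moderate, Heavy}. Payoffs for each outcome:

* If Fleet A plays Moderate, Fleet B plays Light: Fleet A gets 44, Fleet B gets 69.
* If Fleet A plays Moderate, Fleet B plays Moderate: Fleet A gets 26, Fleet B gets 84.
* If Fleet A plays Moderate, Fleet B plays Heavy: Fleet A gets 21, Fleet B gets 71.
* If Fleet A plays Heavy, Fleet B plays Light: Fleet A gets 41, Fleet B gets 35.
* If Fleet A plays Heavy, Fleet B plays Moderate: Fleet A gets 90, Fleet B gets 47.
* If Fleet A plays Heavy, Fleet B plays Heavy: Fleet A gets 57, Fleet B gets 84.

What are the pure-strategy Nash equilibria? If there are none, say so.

Fleet A against Light: payoffs 44, 41 → best response Moderate.
Fleet A against Moderate: payoffs 26, 90 → best response Heavy.
Fleet A against Heavy: payoffs 21, 57 → best response Heavy.
Fleet B against Moderate: payoffs 69, 84, 71 → best response Moderate.
Fleet B against Heavy: payoffs 35, 47, 84 → best response Heavy.
Mutual best responses: (Heavy, Heavy).

(Heavy, Heavy)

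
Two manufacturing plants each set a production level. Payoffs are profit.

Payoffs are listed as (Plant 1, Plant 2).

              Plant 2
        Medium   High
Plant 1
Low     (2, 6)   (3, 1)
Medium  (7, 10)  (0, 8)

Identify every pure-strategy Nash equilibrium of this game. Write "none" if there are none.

Pure NE: (Medium, Medium)

(Low, Medium): Plant 1 can switch to Medium (2 → 7). Not NE.
(Low, High): Plant 2 can switch to Medium (1 → 6). Not NE.
(Medium, Medium): Plant 1 gets 7, best alternative 2; Plant 2 gets 10, best alternative 8. No profitable deviation — NE.
(Medium, High): Plant 1 can switch to Low (0 → 3). Not NE.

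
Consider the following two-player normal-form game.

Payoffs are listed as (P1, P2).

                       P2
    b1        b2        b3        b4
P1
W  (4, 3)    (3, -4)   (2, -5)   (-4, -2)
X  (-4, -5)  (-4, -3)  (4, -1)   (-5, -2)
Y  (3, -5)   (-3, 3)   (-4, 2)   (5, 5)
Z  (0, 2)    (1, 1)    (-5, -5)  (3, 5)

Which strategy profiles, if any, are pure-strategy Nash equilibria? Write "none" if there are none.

(W, b1): P1 gets 4, best alternative 3; P2 gets 3, best alternative -2. No profitable deviation — NE.
(W, b2): P2 can switch to b1 (-4 → 3). Not NE.
(W, b3): P1 can switch to X (2 → 4). Not NE.
(W, b4): P1 can switch to Y (-4 → 5). Not NE.
(X, b1): P1 can switch to W (-4 → 4). Not NE.
(X, b2): P1 can switch to W (-4 → 3). Not NE.
(X, b3): P1 gets 4, best alternative 2; P2 gets -1, best alternative -2. No profitable deviation — NE.
(X, b4): P1 can switch to W (-5 → -4). Not NE.
(Y, b4): P1 gets 5, best alternative 3; P2 gets 5, best alternative 3. No profitable deviation — NE.
(The remaining 7 profiles each have a profitable deviation by the same check.)

Pure-strategy Nash equilibria: (W, b1) and (X, b3) and (Y, b4)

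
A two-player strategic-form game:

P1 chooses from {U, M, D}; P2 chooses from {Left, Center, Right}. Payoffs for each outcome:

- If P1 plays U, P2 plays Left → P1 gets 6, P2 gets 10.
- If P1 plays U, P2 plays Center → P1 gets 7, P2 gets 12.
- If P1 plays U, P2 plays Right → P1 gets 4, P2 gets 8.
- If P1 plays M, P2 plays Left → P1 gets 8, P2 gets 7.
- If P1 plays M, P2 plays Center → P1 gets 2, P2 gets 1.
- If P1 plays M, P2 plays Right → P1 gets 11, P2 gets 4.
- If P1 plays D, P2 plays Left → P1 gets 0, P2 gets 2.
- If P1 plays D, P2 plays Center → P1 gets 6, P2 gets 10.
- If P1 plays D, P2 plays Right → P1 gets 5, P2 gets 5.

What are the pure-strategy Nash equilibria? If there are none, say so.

Pure-strategy Nash equilibria: (U, Center) and (M, Left)

P1 against Left: payoffs 6, 8, 0 → best response M.
P1 against Center: payoffs 7, 2, 6 → best response U.
P1 against Right: payoffs 4, 11, 5 → best response M.
P2 against U: payoffs 10, 12, 8 → best response Center.
P2 against M: payoffs 7, 1, 4 → best response Left.
P2 against D: payoffs 2, 10, 5 → best response Center.
Mutual best responses: (U, Center); (M, Left).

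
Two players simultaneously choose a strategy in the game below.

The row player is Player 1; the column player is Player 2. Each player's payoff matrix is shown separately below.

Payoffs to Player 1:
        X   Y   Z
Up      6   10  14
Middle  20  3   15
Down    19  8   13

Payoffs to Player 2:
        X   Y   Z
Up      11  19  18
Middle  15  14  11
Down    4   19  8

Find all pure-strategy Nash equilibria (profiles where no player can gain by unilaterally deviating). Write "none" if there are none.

The pure Nash equilibria are (Up, Y), (Middle, X).

For each player, find the best response to each opponent profile; mutual best responses are the pure NE.
Player 1 against X: payoffs 6, 20, 19 → best response Middle.
Player 1 against Y: payoffs 10, 3, 8 → best response Up.
Player 1 against Z: payoffs 14, 15, 13 → best response Middle.
Player 2 against Up: payoffs 11, 19, 18 → best response Y.
Player 2 against Middle: payoffs 15, 14, 11 → best response X.
Player 2 against Down: payoffs 4, 19, 8 → best response Y.
Mutual best responses: (Up, Y); (Middle, X).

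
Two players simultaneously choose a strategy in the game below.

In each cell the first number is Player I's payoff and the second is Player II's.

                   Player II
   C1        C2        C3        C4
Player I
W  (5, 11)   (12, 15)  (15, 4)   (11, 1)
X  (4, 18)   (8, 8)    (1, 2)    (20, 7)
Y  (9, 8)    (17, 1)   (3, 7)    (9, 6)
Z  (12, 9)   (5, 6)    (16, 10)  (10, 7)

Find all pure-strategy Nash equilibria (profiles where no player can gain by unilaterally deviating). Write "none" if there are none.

(W, C1): Player I can switch to Y (5 → 9). Not NE.
(W, C2): Player I can switch to Y (12 → 17). Not NE.
(W, C3): Player I can switch to Z (15 → 16). Not NE.
(W, C4): Player I can switch to X (11 → 20). Not NE.
(X, C1): Player I can switch to W (4 → 5). Not NE.
(X, C2): Player I can switch to W (8 → 12). Not NE.
(X, C3): Player I can switch to W (1 → 15). Not NE.
(X, C4): Player II can switch to C1 (7 → 18). Not NE.
(Z, C3): Player I gets 16, best alternative 15; Player II gets 10, best alternative 9. No profitable deviation — NE.
(The remaining 7 profiles each have a profitable deviation by the same check.)

(Z, C3)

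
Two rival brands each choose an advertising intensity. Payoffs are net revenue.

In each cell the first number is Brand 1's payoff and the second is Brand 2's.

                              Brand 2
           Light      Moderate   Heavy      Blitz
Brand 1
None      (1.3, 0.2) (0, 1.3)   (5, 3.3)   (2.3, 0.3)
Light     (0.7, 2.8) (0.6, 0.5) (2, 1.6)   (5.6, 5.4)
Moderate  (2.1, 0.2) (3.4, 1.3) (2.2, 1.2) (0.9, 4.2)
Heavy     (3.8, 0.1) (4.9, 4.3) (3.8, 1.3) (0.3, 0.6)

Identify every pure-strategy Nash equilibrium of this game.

(None, Light): Brand 1 can switch to Moderate (1.3 → 2.1). Not NE.
(None, Moderate): Brand 1 can switch to Light (0 → 0.6). Not NE.
(None, Heavy): Brand 1 gets 5, best alternative 3.8; Brand 2 gets 3.3, best alternative 1.3. No profitable deviation — NE.
(None, Blitz): Brand 1 can switch to Light (2.3 → 5.6). Not NE.
(Light, Light): Brand 1 can switch to None (0.7 → 1.3). Not NE.
(Light, Moderate): Brand 1 can switch to Moderate (0.6 → 3.4). Not NE.
(Light, Heavy): Brand 1 can switch to None (2 → 5). Not NE.
(Light, Blitz): Brand 1 gets 5.6, best alternative 2.3; Brand 2 gets 5.4, best alternative 2.8. No profitable deviation — NE.
(Moderate, Light): Brand 1 can switch to Heavy (2.1 → 3.8). Not NE.
(Moderate, Moderate): Brand 1 can switch to Heavy (3.4 → 4.9). Not NE.
(Moderate, Heavy): Brand 1 can switch to None (2.2 → 5). Not NE.
(Moderate, Blitz): Brand 1 can switch to None (0.9 → 2.3). Not NE.
(Heavy, Moderate): Brand 1 gets 4.9, best alternative 3.4; Brand 2 gets 4.3, best alternative 1.3. No profitable deviation — NE.
(The remaining 3 profiles each have a profitable deviation by the same check.)

(None, Heavy) and (Light, Blitz) and (Heavy, Moderate)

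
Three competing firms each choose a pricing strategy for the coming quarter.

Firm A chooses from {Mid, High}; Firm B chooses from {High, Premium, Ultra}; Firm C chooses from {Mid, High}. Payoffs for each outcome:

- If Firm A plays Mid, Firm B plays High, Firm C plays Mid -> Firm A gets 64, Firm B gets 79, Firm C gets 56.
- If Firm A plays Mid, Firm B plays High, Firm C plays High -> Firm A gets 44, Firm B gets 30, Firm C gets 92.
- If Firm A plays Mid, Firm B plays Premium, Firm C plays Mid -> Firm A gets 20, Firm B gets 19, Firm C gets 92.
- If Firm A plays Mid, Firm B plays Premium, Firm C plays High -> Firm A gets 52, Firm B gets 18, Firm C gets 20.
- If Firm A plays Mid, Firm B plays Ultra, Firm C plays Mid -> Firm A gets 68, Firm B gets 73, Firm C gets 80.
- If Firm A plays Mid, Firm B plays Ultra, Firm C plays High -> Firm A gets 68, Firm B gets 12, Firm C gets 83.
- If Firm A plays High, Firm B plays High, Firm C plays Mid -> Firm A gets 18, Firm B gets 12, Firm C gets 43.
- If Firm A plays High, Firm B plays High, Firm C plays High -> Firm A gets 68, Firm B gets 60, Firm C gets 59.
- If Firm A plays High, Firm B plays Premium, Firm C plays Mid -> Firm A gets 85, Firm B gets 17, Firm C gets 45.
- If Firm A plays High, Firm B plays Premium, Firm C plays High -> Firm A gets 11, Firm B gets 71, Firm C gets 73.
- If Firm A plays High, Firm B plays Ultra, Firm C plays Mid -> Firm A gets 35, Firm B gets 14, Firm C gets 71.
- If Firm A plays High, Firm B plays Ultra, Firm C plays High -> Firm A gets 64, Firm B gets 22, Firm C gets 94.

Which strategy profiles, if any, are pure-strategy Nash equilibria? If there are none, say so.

For each player, find the best response to each opponent profile; mutual best responses are the pure NE.
Firm A against (High, Mid): payoffs 64, 18 → best response Mid.
Firm A against (High, High): payoffs 44, 68 → best response High.
Firm A against (Premium, Mid): payoffs 20, 85 → best response High.
Firm A against (Premium, High): payoffs 52, 11 → best response Mid.
Firm A against (Ultra, Mid): payoffs 68, 35 → best response Mid.
Firm A against (Ultra, High): payoffs 68, 64 → best response Mid.
Firm B against (Mid, Mid): payoffs 79, 19, 73 → best response High.
Firm B against (Mid, High): payoffs 30, 18, 12 → best response High.
Firm B against (High, Mid): payoffs 12, 17, 14 → best response Premium.
Firm B against (High, High): payoffs 60, 71, 22 → best response Premium.
Firm C against (Mid, High): payoffs 56, 92 → best response High.
Firm C against (Mid, Premium): payoffs 92, 20 → best response Mid.
Firm C against (Mid, Ultra): payoffs 80, 83 → best response High.
Firm C against (High, High): payoffs 43, 59 → best response High.
Firm C against (High, Premium): payoffs 45, 73 → best response High.
Firm C against (High, Ultra): payoffs 71, 94 → best response High.
No profile is a mutual best response for all players.

No pure-strategy Nash equilibrium.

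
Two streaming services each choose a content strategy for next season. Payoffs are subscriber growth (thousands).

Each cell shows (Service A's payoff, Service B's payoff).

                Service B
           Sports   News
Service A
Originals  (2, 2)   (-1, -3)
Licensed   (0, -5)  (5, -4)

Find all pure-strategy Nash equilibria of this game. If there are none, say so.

The pure Nash equilibria are (Originals, Sports), (Licensed, News).

For each strategy profile, look for a profitable unilateral deviation.
(Originals, Sports): Service A gets 2, best alternative 0; Service B gets 2, best alternative -3. No profitable deviation — NE.
(Originals, News): Service A can switch to Licensed (-1 → 5). Not NE.
(Licensed, Sports): Service A can switch to Originals (0 → 2). Not NE.
(Licensed, News): Service A gets 5, best alternative -1; Service B gets -4, best alternative -5. No profitable deviation — NE.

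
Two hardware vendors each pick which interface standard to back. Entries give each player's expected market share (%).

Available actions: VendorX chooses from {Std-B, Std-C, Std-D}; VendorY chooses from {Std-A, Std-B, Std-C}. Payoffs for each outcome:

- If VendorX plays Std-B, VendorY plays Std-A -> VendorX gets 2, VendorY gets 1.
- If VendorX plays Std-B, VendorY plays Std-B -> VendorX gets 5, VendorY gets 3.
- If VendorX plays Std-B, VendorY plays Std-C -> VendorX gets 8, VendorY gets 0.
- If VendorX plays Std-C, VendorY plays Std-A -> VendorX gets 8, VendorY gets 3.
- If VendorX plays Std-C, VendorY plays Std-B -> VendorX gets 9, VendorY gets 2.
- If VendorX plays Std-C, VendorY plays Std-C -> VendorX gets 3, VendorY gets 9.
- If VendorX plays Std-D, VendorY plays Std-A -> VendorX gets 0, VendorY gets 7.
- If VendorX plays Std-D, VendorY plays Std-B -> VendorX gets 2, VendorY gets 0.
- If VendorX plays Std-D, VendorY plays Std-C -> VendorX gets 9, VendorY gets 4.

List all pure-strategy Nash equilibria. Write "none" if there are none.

(Std-B, Std-A): VendorX can switch to Std-C (2 → 8). Not NE.
(Std-B, Std-B): VendorX can switch to Std-C (5 → 9). Not NE.
(Std-B, Std-C): VendorX can switch to Std-D (8 → 9). Not NE.
(Std-C, Std-A): VendorY can switch to Std-C (3 → 9). Not NE.
(Std-C, Std-B): VendorY can switch to Std-A (2 → 3). Not NE.
(Std-C, Std-C): VendorX can switch to Std-B (3 → 8). Not NE.
(Std-D, Std-A): VendorX can switch to Std-B (0 → 2). Not NE.
(Std-D, Std-B): VendorX can switch to Std-B (2 → 5). Not NE.
(The remaining 1 profile has a profitable deviation by the same check.)

No pure-strategy Nash equilibrium.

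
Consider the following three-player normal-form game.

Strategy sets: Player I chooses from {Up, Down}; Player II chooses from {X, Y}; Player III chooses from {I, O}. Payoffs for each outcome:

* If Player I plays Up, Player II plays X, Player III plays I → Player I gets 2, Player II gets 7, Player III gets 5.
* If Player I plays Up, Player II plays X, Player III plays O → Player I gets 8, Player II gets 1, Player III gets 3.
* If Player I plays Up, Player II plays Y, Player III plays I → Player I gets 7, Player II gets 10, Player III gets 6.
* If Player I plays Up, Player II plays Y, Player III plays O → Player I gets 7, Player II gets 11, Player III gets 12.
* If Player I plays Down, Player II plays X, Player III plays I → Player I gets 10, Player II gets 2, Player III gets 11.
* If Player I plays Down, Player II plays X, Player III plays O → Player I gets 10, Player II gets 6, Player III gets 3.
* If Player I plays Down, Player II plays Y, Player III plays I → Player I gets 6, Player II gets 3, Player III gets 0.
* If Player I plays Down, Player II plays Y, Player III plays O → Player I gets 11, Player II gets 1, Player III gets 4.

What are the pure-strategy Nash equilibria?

No pure-strategy Nash equilibrium.

For each player, find the best response to each opponent profile; mutual best responses are the pure NE.
Player I against (X, I): payoffs 2, 10 → best response Down.
Player I against (X, O): payoffs 8, 10 → best response Down.
Player I against (Y, I): payoffs 7, 6 → best response Up.
Player I against (Y, O): payoffs 7, 11 → best response Down.
Player II against (Up, I): payoffs 7, 10 → best response Y.
Player II against (Up, O): payoffs 1, 11 → best response Y.
Player II against (Down, I): payoffs 2, 3 → best response Y.
Player II against (Down, O): payoffs 6, 1 → best response X.
Player III against (Up, X): payoffs 5, 3 → best response I.
Player III against (Up, Y): payoffs 6, 12 → best response O.
Player III against (Down, X): payoffs 11, 3 → best response I.
Player III against (Down, Y): payoffs 0, 4 → best response O.
No profile is a mutual best response for all players.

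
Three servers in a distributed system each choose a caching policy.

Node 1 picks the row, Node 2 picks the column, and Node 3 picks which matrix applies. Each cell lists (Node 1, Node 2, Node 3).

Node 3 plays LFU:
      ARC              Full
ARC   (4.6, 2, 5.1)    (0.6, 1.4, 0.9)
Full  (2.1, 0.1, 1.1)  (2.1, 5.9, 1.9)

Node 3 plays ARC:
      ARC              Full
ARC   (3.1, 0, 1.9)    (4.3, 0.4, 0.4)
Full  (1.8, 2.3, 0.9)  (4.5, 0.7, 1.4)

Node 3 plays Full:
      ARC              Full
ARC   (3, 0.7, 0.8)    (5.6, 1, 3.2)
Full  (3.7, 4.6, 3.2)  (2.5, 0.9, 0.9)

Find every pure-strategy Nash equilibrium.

(ARC, ARC, LFU) and (ARC, Full, Full) and (Full, ARC, Full) and (Full, Full, LFU)

(ARC, ARC, LFU): Node 1 gets 4.6, best alternative 2.1; Node 2 gets 2, best alternative 1.4; Node 3 gets 5.1, best alternative 1.9. No profitable deviation — NE.
(ARC, ARC, ARC): Node 2 can switch to Full (0 → 0.4). Not NE.
(ARC, ARC, Full): Node 1 can switch to Full (3 → 3.7). Not NE.
(ARC, Full, LFU): Node 1 can switch to Full (0.6 → 2.1). Not NE.
(ARC, Full, ARC): Node 1 can switch to Full (4.3 → 4.5). Not NE.
(ARC, Full, Full): Node 1 gets 5.6, best alternative 2.5; Node 2 gets 1, best alternative 0.7; Node 3 gets 3.2, best alternative 0.9. No profitable deviation — NE.
(Full, ARC, LFU): Node 1 can switch to ARC (2.1 → 4.6). Not NE.
(Full, ARC, ARC): Node 1 can switch to ARC (1.8 → 3.1). Not NE.
(Full, ARC, Full): Node 1 gets 3.7, best alternative 3; Node 2 gets 4.6, best alternative 0.9; Node 3 gets 3.2, best alternative 1.1. No profitable deviation — NE.
(Full, Full, LFU): Node 1 gets 2.1, best alternative 0.6; Node 2 gets 5.9, best alternative 0.1; Node 3 gets 1.9, best alternative 1.4. No profitable deviation — NE.
(Full, Full, ARC): Node 2 can switch to ARC (0.7 → 2.3). Not NE.
(Full, Full, Full): Node 1 can switch to ARC (2.5 → 5.6). Not NE.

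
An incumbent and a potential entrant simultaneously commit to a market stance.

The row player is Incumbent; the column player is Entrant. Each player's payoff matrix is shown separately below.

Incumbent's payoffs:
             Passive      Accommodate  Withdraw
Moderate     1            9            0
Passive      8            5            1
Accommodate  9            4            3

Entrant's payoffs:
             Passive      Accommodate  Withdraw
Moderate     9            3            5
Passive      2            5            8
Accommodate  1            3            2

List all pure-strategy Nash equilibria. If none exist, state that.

For each player, find the best response to each opponent profile; mutual best responses are the pure NE.
Incumbent against Passive: payoffs 1, 8, 9 → best response Accommodate.
Incumbent against Accommodate: payoffs 9, 5, 4 → best response Moderate.
Incumbent against Withdraw: payoffs 0, 1, 3 → best response Accommodate.
Entrant against Moderate: payoffs 9, 3, 5 → best response Passive.
Entrant against Passive: payoffs 2, 5, 8 → best response Withdraw.
Entrant against Accommodate: payoffs 1, 3, 2 → best response Accommodate.
No profile is a mutual best response for all players.

none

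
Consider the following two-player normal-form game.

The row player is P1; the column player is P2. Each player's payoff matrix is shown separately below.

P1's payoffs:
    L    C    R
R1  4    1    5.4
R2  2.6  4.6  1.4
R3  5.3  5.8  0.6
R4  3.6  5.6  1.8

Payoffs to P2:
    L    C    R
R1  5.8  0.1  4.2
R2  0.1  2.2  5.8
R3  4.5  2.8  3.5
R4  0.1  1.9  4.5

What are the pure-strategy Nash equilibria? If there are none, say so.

(R3, L)

Check each profile: it is a Nash equilibrium iff no player can strictly gain by switching unilaterally.
(R1, L): P1 can switch to R3 (4 → 5.3). Not NE.
(R1, C): P1 can switch to R2 (1 → 4.6). Not NE.
(R1, R): P2 can switch to L (4.2 → 5.8). Not NE.
(R2, L): P1 can switch to R1 (2.6 → 4). Not NE.
(R2, C): P1 can switch to R3 (4.6 → 5.8). Not NE.
(R2, R): P1 can switch to R1 (1.4 → 5.4). Not NE.
(R3, L): P1 gets 5.3, best alternative 4; P2 gets 4.5, best alternative 3.5. No profitable deviation — NE.
(R3, C): P2 can switch to L (2.8 → 4.5). Not NE.
(R3, R): P1 can switch to R1 (0.6 → 5.4). Not NE.
(R4, L): P1 can switch to R1 (3.6 → 4). Not NE.
(R4, C): P1 can switch to R3 (5.6 → 5.8). Not NE.
(R4, R): P1 can switch to R1 (1.8 → 5.4). Not NE.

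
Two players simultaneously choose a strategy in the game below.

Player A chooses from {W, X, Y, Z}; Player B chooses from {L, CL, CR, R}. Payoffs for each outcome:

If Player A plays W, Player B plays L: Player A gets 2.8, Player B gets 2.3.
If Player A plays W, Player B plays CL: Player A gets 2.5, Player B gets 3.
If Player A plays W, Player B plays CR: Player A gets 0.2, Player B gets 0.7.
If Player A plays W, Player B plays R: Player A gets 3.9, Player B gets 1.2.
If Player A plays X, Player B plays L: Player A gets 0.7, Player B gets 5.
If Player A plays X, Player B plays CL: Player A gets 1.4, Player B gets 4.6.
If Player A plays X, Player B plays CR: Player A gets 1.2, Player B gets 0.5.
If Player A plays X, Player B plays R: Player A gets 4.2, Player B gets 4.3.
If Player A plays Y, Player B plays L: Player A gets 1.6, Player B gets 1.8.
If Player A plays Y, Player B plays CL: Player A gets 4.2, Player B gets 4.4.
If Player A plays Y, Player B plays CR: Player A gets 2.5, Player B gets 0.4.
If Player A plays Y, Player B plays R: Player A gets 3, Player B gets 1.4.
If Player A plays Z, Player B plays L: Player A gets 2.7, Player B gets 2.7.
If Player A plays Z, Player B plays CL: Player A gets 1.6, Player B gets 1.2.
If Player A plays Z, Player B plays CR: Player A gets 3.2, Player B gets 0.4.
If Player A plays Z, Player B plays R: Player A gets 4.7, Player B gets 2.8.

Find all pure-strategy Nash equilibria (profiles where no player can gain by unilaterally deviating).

(W, L): Player B can switch to CL (2.3 → 3). Not NE.
(W, CL): Player A can switch to Y (2.5 → 4.2). Not NE.
(W, CR): Player A can switch to X (0.2 → 1.2). Not NE.
(W, R): Player A can switch to X (3.9 → 4.2). Not NE.
(X, L): Player A can switch to W (0.7 → 2.8). Not NE.
(X, CL): Player A can switch to W (1.4 → 2.5). Not NE.
(X, CR): Player A can switch to Y (1.2 → 2.5). Not NE.
(X, R): Player A can switch to Z (4.2 → 4.7). Not NE.
(Y, L): Player A can switch to W (1.6 → 2.8). Not NE.
(Y, CL): Player A gets 4.2, best alternative 2.5; Player B gets 4.4, best alternative 1.8. No profitable deviation — NE.
(Y, CR): Player A can switch to Z (2.5 → 3.2). Not NE.
(Y, R): Player A can switch to W (3 → 3.9). Not NE.
(Z, L): Player A can switch to W (2.7 → 2.8). Not NE.
(Z, R): Player A gets 4.7, best alternative 4.2; Player B gets 2.8, best alternative 2.7. No profitable deviation — NE.
(The remaining 2 profiles each have a profitable deviation by the same check.)

The pure Nash equilibria are (Y, CL), (Z, R).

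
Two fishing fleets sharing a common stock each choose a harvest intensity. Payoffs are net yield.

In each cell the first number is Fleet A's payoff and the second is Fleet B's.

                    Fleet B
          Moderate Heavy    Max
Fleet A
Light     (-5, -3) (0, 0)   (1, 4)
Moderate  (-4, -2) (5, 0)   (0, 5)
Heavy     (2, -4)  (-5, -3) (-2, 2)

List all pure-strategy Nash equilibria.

The unique pure-strategy Nash equilibrium is (Light, Max).

Fleet A against Moderate: payoffs -5, -4, 2 → best response Heavy.
Fleet A against Heavy: payoffs 0, 5, -5 → best response Moderate.
Fleet A against Max: payoffs 1, 0, -2 → best response Light.
Fleet B against Light: payoffs -3, 0, 4 → best response Max.
Fleet B against Moderate: payoffs -2, 0, 5 → best response Max.
Fleet B against Heavy: payoffs -4, -3, 2 → best response Max.
Mutual best responses: (Light, Max).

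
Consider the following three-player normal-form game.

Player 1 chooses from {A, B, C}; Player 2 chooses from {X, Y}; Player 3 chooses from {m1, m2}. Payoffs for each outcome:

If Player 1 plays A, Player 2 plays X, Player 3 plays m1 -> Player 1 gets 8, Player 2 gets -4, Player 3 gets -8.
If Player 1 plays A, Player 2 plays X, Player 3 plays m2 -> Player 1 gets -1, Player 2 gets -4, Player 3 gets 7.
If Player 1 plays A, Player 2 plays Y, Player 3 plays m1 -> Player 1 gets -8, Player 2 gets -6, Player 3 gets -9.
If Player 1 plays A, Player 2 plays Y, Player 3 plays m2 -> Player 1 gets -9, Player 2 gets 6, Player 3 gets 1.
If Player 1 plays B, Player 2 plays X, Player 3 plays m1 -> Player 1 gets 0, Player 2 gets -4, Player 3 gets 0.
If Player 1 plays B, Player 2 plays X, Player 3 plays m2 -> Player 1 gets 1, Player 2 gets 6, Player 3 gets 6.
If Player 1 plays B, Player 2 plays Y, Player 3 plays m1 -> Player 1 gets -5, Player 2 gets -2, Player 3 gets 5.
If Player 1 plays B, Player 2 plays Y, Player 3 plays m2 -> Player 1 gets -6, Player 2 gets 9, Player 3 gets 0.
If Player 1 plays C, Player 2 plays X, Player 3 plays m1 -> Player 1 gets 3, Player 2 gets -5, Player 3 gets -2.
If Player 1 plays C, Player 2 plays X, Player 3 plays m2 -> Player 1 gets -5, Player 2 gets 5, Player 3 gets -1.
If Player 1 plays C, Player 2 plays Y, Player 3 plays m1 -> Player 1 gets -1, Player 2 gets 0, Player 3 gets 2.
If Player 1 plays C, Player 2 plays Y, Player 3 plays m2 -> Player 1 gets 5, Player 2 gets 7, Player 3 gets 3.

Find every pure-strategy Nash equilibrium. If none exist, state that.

Pure NE: (C, Y, m2)

Player 1 against (X, m1): payoffs 8, 0, 3 → best response A.
Player 1 against (X, m2): payoffs -1, 1, -5 → best response B.
Player 1 against (Y, m1): payoffs -8, -5, -1 → best response C.
Player 1 against (Y, m2): payoffs -9, -6, 5 → best response C.
Player 2 against (A, m1): payoffs -4, -6 → best response X.
Player 2 against (A, m2): payoffs -4, 6 → best response Y.
Player 2 against (B, m1): payoffs -4, -2 → best response Y.
Player 2 against (B, m2): payoffs 6, 9 → best response Y.
Player 2 against (C, m1): payoffs -5, 0 → best response Y.
Player 2 against (C, m2): payoffs 5, 7 → best response Y.
Player 3 against (A, X): payoffs -8, 7 → best response m2.
Player 3 against (A, Y): payoffs -9, 1 → best response m2.
Player 3 against (B, X): payoffs 0, 6 → best response m2.
Player 3 against (B, Y): payoffs 5, 0 → best response m1.
Player 3 against (C, X): payoffs -2, -1 → best response m2.
Player 3 against (C, Y): payoffs 2, 3 → best response m2.
Mutual best responses: (C, Y, m2).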